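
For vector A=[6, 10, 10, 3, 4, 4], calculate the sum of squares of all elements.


|A|^2 = sum of squared components
A[0]^2 = 6^2 = 36
A[1]^2 = 10^2 = 100
A[2]^2 = 10^2 = 100
A[3]^2 = 3^2 = 9
A[4]^2 = 4^2 = 16
A[5]^2 = 4^2 = 16
Sum = 36 + 100 + 100 + 9 + 16 + 16 = 277

277


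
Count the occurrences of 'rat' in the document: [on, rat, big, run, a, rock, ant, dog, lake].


Document has 9 words
Scanning for 'rat':
Found at positions: [1]
Count = 1

1


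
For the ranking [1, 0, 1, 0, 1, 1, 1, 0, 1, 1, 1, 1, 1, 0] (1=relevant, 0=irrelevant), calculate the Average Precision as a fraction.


Computing P@k for each relevant position:
Position 1: relevant, P@1 = 1/1 = 1
Position 2: not relevant
Position 3: relevant, P@3 = 2/3 = 2/3
Position 4: not relevant
Position 5: relevant, P@5 = 3/5 = 3/5
Position 6: relevant, P@6 = 4/6 = 2/3
Position 7: relevant, P@7 = 5/7 = 5/7
Position 8: not relevant
Position 9: relevant, P@9 = 6/9 = 2/3
Position 10: relevant, P@10 = 7/10 = 7/10
Position 11: relevant, P@11 = 8/11 = 8/11
Position 12: relevant, P@12 = 9/12 = 3/4
Position 13: relevant, P@13 = 10/13 = 10/13
Position 14: not relevant
Sum of P@k = 1 + 2/3 + 3/5 + 2/3 + 5/7 + 2/3 + 7/10 + 8/11 + 3/4 + 10/13 = 145361/20020
AP = 145361/20020 / 10 = 145361/200200

145361/200200


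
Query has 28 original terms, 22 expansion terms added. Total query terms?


Original terms: 28
Expansion terms: 22
Total = 28 + 22 = 50

50


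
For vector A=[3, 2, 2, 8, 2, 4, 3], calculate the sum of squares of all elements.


|A|^2 = sum of squared components
A[0]^2 = 3^2 = 9
A[1]^2 = 2^2 = 4
A[2]^2 = 2^2 = 4
A[3]^2 = 8^2 = 64
A[4]^2 = 2^2 = 4
A[5]^2 = 4^2 = 16
A[6]^2 = 3^2 = 9
Sum = 9 + 4 + 4 + 64 + 4 + 16 + 9 = 110

110


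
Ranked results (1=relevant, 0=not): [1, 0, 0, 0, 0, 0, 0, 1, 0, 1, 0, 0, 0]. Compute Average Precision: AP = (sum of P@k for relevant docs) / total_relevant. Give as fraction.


Computing P@k for each relevant position:
Position 1: relevant, P@1 = 1/1 = 1
Position 2: not relevant
Position 3: not relevant
Position 4: not relevant
Position 5: not relevant
Position 6: not relevant
Position 7: not relevant
Position 8: relevant, P@8 = 2/8 = 1/4
Position 9: not relevant
Position 10: relevant, P@10 = 3/10 = 3/10
Position 11: not relevant
Position 12: not relevant
Position 13: not relevant
Sum of P@k = 1 + 1/4 + 3/10 = 31/20
AP = 31/20 / 3 = 31/60

31/60


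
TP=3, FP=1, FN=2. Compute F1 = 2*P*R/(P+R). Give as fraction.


F1 = 2 * P * R / (P + R)
P = TP/(TP+FP) = 3/4 = 3/4
R = TP/(TP+FN) = 3/5 = 3/5
2 * P * R = 2 * 3/4 * 3/5 = 9/10
P + R = 3/4 + 3/5 = 27/20
F1 = 9/10 / 27/20 = 2/3

2/3


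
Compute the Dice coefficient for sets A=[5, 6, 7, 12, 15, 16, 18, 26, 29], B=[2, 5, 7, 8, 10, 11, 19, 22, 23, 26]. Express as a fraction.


A intersect B = [5, 7, 26]
|A intersect B| = 3
|A| = 9, |B| = 10
Dice = 2*3 / (9+10)
= 6 / 19 = 6/19

6/19


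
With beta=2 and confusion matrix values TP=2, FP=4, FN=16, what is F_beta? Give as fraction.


P = TP/(TP+FP) = 2/6 = 1/3
R = TP/(TP+FN) = 2/18 = 1/9
beta^2 = 2^2 = 4
(1 + beta^2) = 5
Numerator = (1+beta^2)*P*R = 5/27
Denominator = beta^2*P + R = 4/3 + 1/9 = 13/9
F_beta = 5/39

5/39


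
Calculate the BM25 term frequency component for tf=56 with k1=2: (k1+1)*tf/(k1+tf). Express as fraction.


BM25 TF component = (k1+1)*tf / (k1+tf)
k1 = 2, tf = 56
Numerator = (2+1)*56 = 168
Denominator = 2 + 56 = 58
= 168/58 = 84/29

84/29


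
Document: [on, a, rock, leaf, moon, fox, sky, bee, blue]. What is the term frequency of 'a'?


Document has 9 words
Scanning for 'a':
Found at positions: [1]
Count = 1

1


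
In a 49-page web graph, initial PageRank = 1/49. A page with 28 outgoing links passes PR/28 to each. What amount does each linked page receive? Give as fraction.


Initial PR = 1/49 = 1/49
Outlinks = 28
Contribution per link = PR / outlinks
= 1/49 / 28
= 1/1372

1/1372


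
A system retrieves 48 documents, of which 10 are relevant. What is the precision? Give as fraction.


Precision = relevant_retrieved / total_retrieved
= 10 / 48
= 10 / (10 + 38)
= 5/24

5/24


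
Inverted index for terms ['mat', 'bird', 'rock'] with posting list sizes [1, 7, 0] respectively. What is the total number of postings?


Summing posting list sizes:
'mat': 1 postings
'bird': 7 postings
'rock': 0 postings
Total = 1 + 7 + 0 = 8

8


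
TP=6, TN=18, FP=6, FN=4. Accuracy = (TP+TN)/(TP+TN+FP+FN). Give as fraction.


Accuracy = (TP + TN) / (TP + TN + FP + FN)
TP + TN = 6 + 18 = 24
Total = 6 + 18 + 6 + 4 = 34
Accuracy = 24 / 34 = 12/17

12/17


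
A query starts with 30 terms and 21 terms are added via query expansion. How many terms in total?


Original terms: 30
Expansion terms: 21
Total = 30 + 21 = 51

51


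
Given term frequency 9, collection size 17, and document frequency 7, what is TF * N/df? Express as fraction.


TF * (N/df)
= 9 * (17/7)
= 9 * 17/7
= 153/7

153/7


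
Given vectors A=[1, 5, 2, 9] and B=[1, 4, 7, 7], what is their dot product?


Dot product = sum of element-wise products
A[0]*B[0] = 1*1 = 1
A[1]*B[1] = 5*4 = 20
A[2]*B[2] = 2*7 = 14
A[3]*B[3] = 9*7 = 63
Sum = 1 + 20 + 14 + 63 = 98

98


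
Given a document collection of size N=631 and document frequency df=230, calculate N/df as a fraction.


IDF ratio = N / df
= 631 / 230
= 631/230

631/230


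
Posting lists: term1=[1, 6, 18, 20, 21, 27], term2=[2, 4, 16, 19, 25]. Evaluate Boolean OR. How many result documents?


Boolean OR: find union of posting lists
term1 docs: [1, 6, 18, 20, 21, 27]
term2 docs: [2, 4, 16, 19, 25]
Union: [1, 2, 4, 6, 16, 18, 19, 20, 21, 25, 27]
|union| = 11

11


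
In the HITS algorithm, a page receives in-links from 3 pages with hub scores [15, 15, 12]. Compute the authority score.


Authority = sum of hub scores of in-linkers
In-link 1: hub score = 15
In-link 2: hub score = 15
In-link 3: hub score = 12
Authority = 15 + 15 + 12 = 42

42


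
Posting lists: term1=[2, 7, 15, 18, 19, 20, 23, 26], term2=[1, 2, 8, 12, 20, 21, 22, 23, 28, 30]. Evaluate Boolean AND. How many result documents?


Boolean AND: find intersection of posting lists
term1 docs: [2, 7, 15, 18, 19, 20, 23, 26]
term2 docs: [1, 2, 8, 12, 20, 21, 22, 23, 28, 30]
Intersection: [2, 20, 23]
|intersection| = 3

3


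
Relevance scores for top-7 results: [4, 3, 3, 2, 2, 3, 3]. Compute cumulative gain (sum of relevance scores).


Cumulative Gain = sum of relevance scores
Position 1: rel=4, running sum=4
Position 2: rel=3, running sum=7
Position 3: rel=3, running sum=10
Position 4: rel=2, running sum=12
Position 5: rel=2, running sum=14
Position 6: rel=3, running sum=17
Position 7: rel=3, running sum=20
CG = 20

20


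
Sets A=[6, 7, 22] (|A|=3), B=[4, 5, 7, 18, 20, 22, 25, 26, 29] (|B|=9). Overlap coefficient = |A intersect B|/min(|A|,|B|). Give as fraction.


A intersect B = [7, 22]
|A intersect B| = 2
min(|A|, |B|) = min(3, 9) = 3
Overlap = 2 / 3 = 2/3

2/3


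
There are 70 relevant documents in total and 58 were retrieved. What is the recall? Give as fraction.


Recall = retrieved_relevant / total_relevant
= 58 / 70
= 58 / (58 + 12)
= 29/35

29/35


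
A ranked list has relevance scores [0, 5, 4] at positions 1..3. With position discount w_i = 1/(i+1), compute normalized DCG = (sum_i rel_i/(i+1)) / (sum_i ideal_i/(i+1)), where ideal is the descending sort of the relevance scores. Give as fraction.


Position discount weights w_i = 1/(i+1) for i=1..3:
Weights = [1/2, 1/3, 1/4]
Actual relevance: [0, 5, 4]
DCG = 0/2 + 5/3 + 4/4 = 8/3
Ideal relevance (sorted desc): [5, 4, 0]
Ideal DCG = 5/2 + 4/3 + 0/4 = 23/6
nDCG = DCG / ideal_DCG = 8/3 / 23/6 = 16/23

16/23


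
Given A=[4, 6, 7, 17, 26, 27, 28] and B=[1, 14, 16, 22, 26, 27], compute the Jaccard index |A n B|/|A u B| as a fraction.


A intersect B = [26, 27]
|A intersect B| = 2
A union B = [1, 4, 6, 7, 14, 16, 17, 22, 26, 27, 28]
|A union B| = 11
Jaccard = 2/11 = 2/11

2/11


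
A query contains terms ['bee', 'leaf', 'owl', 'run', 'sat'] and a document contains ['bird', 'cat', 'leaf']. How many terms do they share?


Query terms: ['bee', 'leaf', 'owl', 'run', 'sat']
Document terms: ['bird', 'cat', 'leaf']
Common terms: ['leaf']
Overlap count = 1

1


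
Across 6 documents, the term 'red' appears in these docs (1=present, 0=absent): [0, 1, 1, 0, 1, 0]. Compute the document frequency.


Checking each document for 'red':
Doc 1: absent
Doc 2: present
Doc 3: present
Doc 4: absent
Doc 5: present
Doc 6: absent
df = sum of presences = 0 + 1 + 1 + 0 + 1 + 0 = 3

3


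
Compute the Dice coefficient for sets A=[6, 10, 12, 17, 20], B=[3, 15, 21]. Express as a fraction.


A intersect B = []
|A intersect B| = 0
|A| = 5, |B| = 3
Dice = 2*0 / (5+3)
= 0 / 8 = 0

0


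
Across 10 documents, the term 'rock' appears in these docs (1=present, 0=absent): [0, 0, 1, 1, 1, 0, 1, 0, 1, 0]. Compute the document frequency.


Checking each document for 'rock':
Doc 1: absent
Doc 2: absent
Doc 3: present
Doc 4: present
Doc 5: present
Doc 6: absent
Doc 7: present
Doc 8: absent
Doc 9: present
Doc 10: absent
df = sum of presences = 0 + 0 + 1 + 1 + 1 + 0 + 1 + 0 + 1 + 0 = 5

5


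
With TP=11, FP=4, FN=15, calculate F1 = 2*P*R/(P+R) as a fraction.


F1 = 2 * P * R / (P + R)
P = TP/(TP+FP) = 11/15 = 11/15
R = TP/(TP+FN) = 11/26 = 11/26
2 * P * R = 2 * 11/15 * 11/26 = 121/195
P + R = 11/15 + 11/26 = 451/390
F1 = 121/195 / 451/390 = 22/41

22/41


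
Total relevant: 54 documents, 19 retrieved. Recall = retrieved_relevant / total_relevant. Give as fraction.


Recall = retrieved_relevant / total_relevant
= 19 / 54
= 19 / (19 + 35)
= 19/54

19/54


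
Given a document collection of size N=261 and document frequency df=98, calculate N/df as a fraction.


IDF ratio = N / df
= 261 / 98
= 261/98

261/98


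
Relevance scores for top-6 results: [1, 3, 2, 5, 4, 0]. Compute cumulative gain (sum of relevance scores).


Cumulative Gain = sum of relevance scores
Position 1: rel=1, running sum=1
Position 2: rel=3, running sum=4
Position 3: rel=2, running sum=6
Position 4: rel=5, running sum=11
Position 5: rel=4, running sum=15
Position 6: rel=0, running sum=15
CG = 15

15


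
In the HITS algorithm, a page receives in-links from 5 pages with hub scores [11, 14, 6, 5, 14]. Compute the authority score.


Authority = sum of hub scores of in-linkers
In-link 1: hub score = 11
In-link 2: hub score = 14
In-link 3: hub score = 6
In-link 4: hub score = 5
In-link 5: hub score = 14
Authority = 11 + 14 + 6 + 5 + 14 = 50

50


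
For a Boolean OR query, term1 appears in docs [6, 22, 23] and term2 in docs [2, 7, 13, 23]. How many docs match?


Boolean OR: find union of posting lists
term1 docs: [6, 22, 23]
term2 docs: [2, 7, 13, 23]
Union: [2, 6, 7, 13, 22, 23]
|union| = 6

6


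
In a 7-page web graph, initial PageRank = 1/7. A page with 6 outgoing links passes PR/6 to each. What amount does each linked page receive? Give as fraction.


Initial PR = 1/7 = 1/7
Outlinks = 6
Contribution per link = PR / outlinks
= 1/7 / 6
= 1/42

1/42


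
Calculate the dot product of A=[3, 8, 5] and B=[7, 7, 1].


Dot product = sum of element-wise products
A[0]*B[0] = 3*7 = 21
A[1]*B[1] = 8*7 = 56
A[2]*B[2] = 5*1 = 5
Sum = 21 + 56 + 5 = 82

82


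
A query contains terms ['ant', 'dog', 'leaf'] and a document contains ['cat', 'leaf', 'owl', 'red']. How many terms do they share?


Query terms: ['ant', 'dog', 'leaf']
Document terms: ['cat', 'leaf', 'owl', 'red']
Common terms: ['leaf']
Overlap count = 1

1


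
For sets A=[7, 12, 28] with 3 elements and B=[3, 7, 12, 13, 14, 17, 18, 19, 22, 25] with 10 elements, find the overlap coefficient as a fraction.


A intersect B = [7, 12]
|A intersect B| = 2
min(|A|, |B|) = min(3, 10) = 3
Overlap = 2 / 3 = 2/3

2/3


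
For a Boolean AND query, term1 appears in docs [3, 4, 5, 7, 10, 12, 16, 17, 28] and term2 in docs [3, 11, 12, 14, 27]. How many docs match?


Boolean AND: find intersection of posting lists
term1 docs: [3, 4, 5, 7, 10, 12, 16, 17, 28]
term2 docs: [3, 11, 12, 14, 27]
Intersection: [3, 12]
|intersection| = 2

2


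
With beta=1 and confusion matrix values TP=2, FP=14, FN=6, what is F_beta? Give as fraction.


P = TP/(TP+FP) = 2/16 = 1/8
R = TP/(TP+FN) = 2/8 = 1/4
beta^2 = 1^2 = 1
(1 + beta^2) = 2
Numerator = (1+beta^2)*P*R = 1/16
Denominator = beta^2*P + R = 1/8 + 1/4 = 3/8
F_beta = 1/6

1/6


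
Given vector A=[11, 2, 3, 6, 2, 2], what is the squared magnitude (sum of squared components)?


|A|^2 = sum of squared components
A[0]^2 = 11^2 = 121
A[1]^2 = 2^2 = 4
A[2]^2 = 3^2 = 9
A[3]^2 = 6^2 = 36
A[4]^2 = 2^2 = 4
A[5]^2 = 2^2 = 4
Sum = 121 + 4 + 9 + 36 + 4 + 4 = 178

178


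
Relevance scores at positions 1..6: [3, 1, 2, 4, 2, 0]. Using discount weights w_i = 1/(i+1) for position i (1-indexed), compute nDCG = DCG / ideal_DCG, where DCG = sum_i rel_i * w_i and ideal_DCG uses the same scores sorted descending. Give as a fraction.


Position discount weights w_i = 1/(i+1) for i=1..6:
Weights = [1/2, 1/3, 1/4, 1/5, 1/6, 1/7]
Actual relevance: [3, 1, 2, 4, 2, 0]
DCG = 3/2 + 1/3 + 2/4 + 4/5 + 2/6 + 0/7 = 52/15
Ideal relevance (sorted desc): [4, 3, 2, 2, 1, 0]
Ideal DCG = 4/2 + 3/3 + 2/4 + 2/5 + 1/6 + 0/7 = 61/15
nDCG = DCG / ideal_DCG = 52/15 / 61/15 = 52/61

52/61


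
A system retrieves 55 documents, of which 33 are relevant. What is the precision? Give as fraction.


Precision = relevant_retrieved / total_retrieved
= 33 / 55
= 33 / (33 + 22)
= 3/5

3/5


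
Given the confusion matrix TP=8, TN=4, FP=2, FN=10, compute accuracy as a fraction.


Accuracy = (TP + TN) / (TP + TN + FP + FN)
TP + TN = 8 + 4 = 12
Total = 8 + 4 + 2 + 10 = 24
Accuracy = 12 / 24 = 1/2

1/2


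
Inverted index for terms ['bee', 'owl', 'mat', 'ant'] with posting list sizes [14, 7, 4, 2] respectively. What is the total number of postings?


Summing posting list sizes:
'bee': 14 postings
'owl': 7 postings
'mat': 4 postings
'ant': 2 postings
Total = 14 + 7 + 4 + 2 = 27

27


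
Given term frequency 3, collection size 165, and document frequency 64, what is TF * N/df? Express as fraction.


TF * (N/df)
= 3 * (165/64)
= 3 * 165/64
= 495/64

495/64


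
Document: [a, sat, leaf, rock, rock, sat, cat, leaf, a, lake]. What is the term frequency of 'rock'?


Document has 10 words
Scanning for 'rock':
Found at positions: [3, 4]
Count = 2

2


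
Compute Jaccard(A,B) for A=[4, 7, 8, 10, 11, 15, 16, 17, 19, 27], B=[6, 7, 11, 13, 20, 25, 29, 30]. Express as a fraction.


A intersect B = [7, 11]
|A intersect B| = 2
A union B = [4, 6, 7, 8, 10, 11, 13, 15, 16, 17, 19, 20, 25, 27, 29, 30]
|A union B| = 16
Jaccard = 2/16 = 1/8

1/8


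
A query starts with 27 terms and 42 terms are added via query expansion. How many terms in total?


Original terms: 27
Expansion terms: 42
Total = 27 + 42 = 69

69


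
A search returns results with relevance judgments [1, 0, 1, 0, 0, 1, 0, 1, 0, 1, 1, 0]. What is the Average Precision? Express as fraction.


Computing P@k for each relevant position:
Position 1: relevant, P@1 = 1/1 = 1
Position 2: not relevant
Position 3: relevant, P@3 = 2/3 = 2/3
Position 4: not relevant
Position 5: not relevant
Position 6: relevant, P@6 = 3/6 = 1/2
Position 7: not relevant
Position 8: relevant, P@8 = 4/8 = 1/2
Position 9: not relevant
Position 10: relevant, P@10 = 5/10 = 1/2
Position 11: relevant, P@11 = 6/11 = 6/11
Position 12: not relevant
Sum of P@k = 1 + 2/3 + 1/2 + 1/2 + 1/2 + 6/11 = 245/66
AP = 245/66 / 6 = 245/396

245/396


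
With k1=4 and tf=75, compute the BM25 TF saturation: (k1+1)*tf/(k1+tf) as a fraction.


BM25 TF component = (k1+1)*tf / (k1+tf)
k1 = 4, tf = 75
Numerator = (4+1)*75 = 375
Denominator = 4 + 75 = 79
= 375/79 = 375/79

375/79


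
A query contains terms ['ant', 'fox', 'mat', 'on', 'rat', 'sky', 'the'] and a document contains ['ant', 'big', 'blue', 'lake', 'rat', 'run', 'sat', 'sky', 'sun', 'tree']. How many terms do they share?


Query terms: ['ant', 'fox', 'mat', 'on', 'rat', 'sky', 'the']
Document terms: ['ant', 'big', 'blue', 'lake', 'rat', 'run', 'sat', 'sky', 'sun', 'tree']
Common terms: ['ant', 'rat', 'sky']
Overlap count = 3

3


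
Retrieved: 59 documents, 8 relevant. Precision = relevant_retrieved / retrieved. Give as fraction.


Precision = relevant_retrieved / total_retrieved
= 8 / 59
= 8 / (8 + 51)
= 8/59

8/59


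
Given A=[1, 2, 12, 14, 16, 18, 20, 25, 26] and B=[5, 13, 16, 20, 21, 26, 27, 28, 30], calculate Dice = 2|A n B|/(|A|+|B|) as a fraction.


A intersect B = [16, 20, 26]
|A intersect B| = 3
|A| = 9, |B| = 9
Dice = 2*3 / (9+9)
= 6 / 18 = 1/3

1/3


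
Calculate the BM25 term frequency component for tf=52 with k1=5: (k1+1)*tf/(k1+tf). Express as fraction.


BM25 TF component = (k1+1)*tf / (k1+tf)
k1 = 5, tf = 52
Numerator = (5+1)*52 = 312
Denominator = 5 + 52 = 57
= 312/57 = 104/19

104/19


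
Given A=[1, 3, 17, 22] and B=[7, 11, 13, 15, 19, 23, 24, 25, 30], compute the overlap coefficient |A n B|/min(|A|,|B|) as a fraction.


A intersect B = []
|A intersect B| = 0
min(|A|, |B|) = min(4, 9) = 4
Overlap = 0 / 4 = 0

0


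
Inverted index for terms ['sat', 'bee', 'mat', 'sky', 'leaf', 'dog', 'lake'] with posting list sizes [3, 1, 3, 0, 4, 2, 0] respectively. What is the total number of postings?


Summing posting list sizes:
'sat': 3 postings
'bee': 1 postings
'mat': 3 postings
'sky': 0 postings
'leaf': 4 postings
'dog': 2 postings
'lake': 0 postings
Total = 3 + 1 + 3 + 0 + 4 + 2 + 0 = 13

13


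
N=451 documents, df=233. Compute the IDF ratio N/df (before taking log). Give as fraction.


IDF ratio = N / df
= 451 / 233
= 451/233

451/233


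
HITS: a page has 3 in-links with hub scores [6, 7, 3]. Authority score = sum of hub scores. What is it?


Authority = sum of hub scores of in-linkers
In-link 1: hub score = 6
In-link 2: hub score = 7
In-link 3: hub score = 3
Authority = 6 + 7 + 3 = 16

16


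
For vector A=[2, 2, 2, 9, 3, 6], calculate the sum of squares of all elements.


|A|^2 = sum of squared components
A[0]^2 = 2^2 = 4
A[1]^2 = 2^2 = 4
A[2]^2 = 2^2 = 4
A[3]^2 = 9^2 = 81
A[4]^2 = 3^2 = 9
A[5]^2 = 6^2 = 36
Sum = 4 + 4 + 4 + 81 + 9 + 36 = 138

138


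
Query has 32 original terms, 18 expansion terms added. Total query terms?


Original terms: 32
Expansion terms: 18
Total = 32 + 18 = 50

50


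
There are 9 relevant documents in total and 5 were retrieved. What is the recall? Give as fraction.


Recall = retrieved_relevant / total_relevant
= 5 / 9
= 5 / (5 + 4)
= 5/9

5/9


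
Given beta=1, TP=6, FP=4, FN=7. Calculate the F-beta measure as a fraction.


P = TP/(TP+FP) = 6/10 = 3/5
R = TP/(TP+FN) = 6/13 = 6/13
beta^2 = 1^2 = 1
(1 + beta^2) = 2
Numerator = (1+beta^2)*P*R = 36/65
Denominator = beta^2*P + R = 3/5 + 6/13 = 69/65
F_beta = 12/23

12/23


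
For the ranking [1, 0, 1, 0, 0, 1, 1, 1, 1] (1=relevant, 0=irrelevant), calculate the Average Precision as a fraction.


Computing P@k for each relevant position:
Position 1: relevant, P@1 = 1/1 = 1
Position 2: not relevant
Position 3: relevant, P@3 = 2/3 = 2/3
Position 4: not relevant
Position 5: not relevant
Position 6: relevant, P@6 = 3/6 = 1/2
Position 7: relevant, P@7 = 4/7 = 4/7
Position 8: relevant, P@8 = 5/8 = 5/8
Position 9: relevant, P@9 = 6/9 = 2/3
Sum of P@k = 1 + 2/3 + 1/2 + 4/7 + 5/8 + 2/3 = 677/168
AP = 677/168 / 6 = 677/1008

677/1008


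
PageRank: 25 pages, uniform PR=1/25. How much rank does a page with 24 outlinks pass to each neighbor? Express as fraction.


Initial PR = 1/25 = 1/25
Outlinks = 24
Contribution per link = PR / outlinks
= 1/25 / 24
= 1/600

1/600


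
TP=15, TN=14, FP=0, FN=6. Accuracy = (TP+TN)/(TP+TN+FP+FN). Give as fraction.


Accuracy = (TP + TN) / (TP + TN + FP + FN)
TP + TN = 15 + 14 = 29
Total = 15 + 14 + 0 + 6 = 35
Accuracy = 29 / 35 = 29/35

29/35


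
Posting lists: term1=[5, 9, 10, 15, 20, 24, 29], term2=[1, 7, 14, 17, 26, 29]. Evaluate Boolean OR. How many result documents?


Boolean OR: find union of posting lists
term1 docs: [5, 9, 10, 15, 20, 24, 29]
term2 docs: [1, 7, 14, 17, 26, 29]
Union: [1, 5, 7, 9, 10, 14, 15, 17, 20, 24, 26, 29]
|union| = 12

12


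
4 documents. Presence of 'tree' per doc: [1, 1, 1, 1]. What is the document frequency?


Checking each document for 'tree':
Doc 1: present
Doc 2: present
Doc 3: present
Doc 4: present
df = sum of presences = 1 + 1 + 1 + 1 = 4

4


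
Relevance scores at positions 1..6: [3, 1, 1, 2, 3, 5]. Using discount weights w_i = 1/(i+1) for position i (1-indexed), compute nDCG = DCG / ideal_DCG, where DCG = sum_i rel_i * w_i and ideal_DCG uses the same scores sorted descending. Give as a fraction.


Position discount weights w_i = 1/(i+1) for i=1..6:
Weights = [1/2, 1/3, 1/4, 1/5, 1/6, 1/7]
Actual relevance: [3, 1, 1, 2, 3, 5]
DCG = 3/2 + 1/3 + 1/4 + 2/5 + 3/6 + 5/7 = 1553/420
Ideal relevance (sorted desc): [5, 3, 3, 2, 1, 1]
Ideal DCG = 5/2 + 3/3 + 3/4 + 2/5 + 1/6 + 1/7 = 2083/420
nDCG = DCG / ideal_DCG = 1553/420 / 2083/420 = 1553/2083

1553/2083


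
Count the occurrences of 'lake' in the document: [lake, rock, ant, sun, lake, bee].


Document has 6 words
Scanning for 'lake':
Found at positions: [0, 4]
Count = 2

2


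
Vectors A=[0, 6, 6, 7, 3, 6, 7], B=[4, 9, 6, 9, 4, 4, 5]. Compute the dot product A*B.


Dot product = sum of element-wise products
A[0]*B[0] = 0*4 = 0
A[1]*B[1] = 6*9 = 54
A[2]*B[2] = 6*6 = 36
A[3]*B[3] = 7*9 = 63
A[4]*B[4] = 3*4 = 12
A[5]*B[5] = 6*4 = 24
A[6]*B[6] = 7*5 = 35
Sum = 0 + 54 + 36 + 63 + 12 + 24 + 35 = 224

224


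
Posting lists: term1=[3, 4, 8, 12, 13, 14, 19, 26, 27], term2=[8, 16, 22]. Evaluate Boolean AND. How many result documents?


Boolean AND: find intersection of posting lists
term1 docs: [3, 4, 8, 12, 13, 14, 19, 26, 27]
term2 docs: [8, 16, 22]
Intersection: [8]
|intersection| = 1

1


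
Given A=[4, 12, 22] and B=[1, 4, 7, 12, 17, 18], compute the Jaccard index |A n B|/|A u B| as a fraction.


A intersect B = [4, 12]
|A intersect B| = 2
A union B = [1, 4, 7, 12, 17, 18, 22]
|A union B| = 7
Jaccard = 2/7 = 2/7

2/7


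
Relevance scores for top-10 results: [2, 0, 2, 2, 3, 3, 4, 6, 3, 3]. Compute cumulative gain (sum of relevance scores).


Cumulative Gain = sum of relevance scores
Position 1: rel=2, running sum=2
Position 2: rel=0, running sum=2
Position 3: rel=2, running sum=4
Position 4: rel=2, running sum=6
Position 5: rel=3, running sum=9
Position 6: rel=3, running sum=12
Position 7: rel=4, running sum=16
Position 8: rel=6, running sum=22
Position 9: rel=3, running sum=25
Position 10: rel=3, running sum=28
CG = 28

28


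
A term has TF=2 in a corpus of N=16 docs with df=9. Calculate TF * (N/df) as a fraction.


TF * (N/df)
= 2 * (16/9)
= 2 * 16/9
= 32/9

32/9


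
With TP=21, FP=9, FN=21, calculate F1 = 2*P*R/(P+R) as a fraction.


F1 = 2 * P * R / (P + R)
P = TP/(TP+FP) = 21/30 = 7/10
R = TP/(TP+FN) = 21/42 = 1/2
2 * P * R = 2 * 7/10 * 1/2 = 7/10
P + R = 7/10 + 1/2 = 6/5
F1 = 7/10 / 6/5 = 7/12

7/12


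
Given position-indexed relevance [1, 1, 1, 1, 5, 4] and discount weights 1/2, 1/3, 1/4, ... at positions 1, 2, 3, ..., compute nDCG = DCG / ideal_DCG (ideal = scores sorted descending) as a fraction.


Position discount weights w_i = 1/(i+1) for i=1..6:
Weights = [1/2, 1/3, 1/4, 1/5, 1/6, 1/7]
Actual relevance: [1, 1, 1, 1, 5, 4]
DCG = 1/2 + 1/3 + 1/4 + 1/5 + 5/6 + 4/7 = 1129/420
Ideal relevance (sorted desc): [5, 4, 1, 1, 1, 1]
Ideal DCG = 5/2 + 4/3 + 1/4 + 1/5 + 1/6 + 1/7 = 643/140
nDCG = DCG / ideal_DCG = 1129/420 / 643/140 = 1129/1929

1129/1929


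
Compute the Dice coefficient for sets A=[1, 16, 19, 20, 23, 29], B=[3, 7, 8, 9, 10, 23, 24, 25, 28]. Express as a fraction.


A intersect B = [23]
|A intersect B| = 1
|A| = 6, |B| = 9
Dice = 2*1 / (6+9)
= 2 / 15 = 2/15

2/15


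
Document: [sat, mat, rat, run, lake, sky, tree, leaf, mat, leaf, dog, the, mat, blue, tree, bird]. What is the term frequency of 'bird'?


Document has 16 words
Scanning for 'bird':
Found at positions: [15]
Count = 1

1


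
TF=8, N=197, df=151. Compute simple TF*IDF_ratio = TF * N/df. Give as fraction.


TF * (N/df)
= 8 * (197/151)
= 8 * 197/151
= 1576/151

1576/151


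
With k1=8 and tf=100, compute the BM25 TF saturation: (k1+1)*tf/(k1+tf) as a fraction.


BM25 TF component = (k1+1)*tf / (k1+tf)
k1 = 8, tf = 100
Numerator = (8+1)*100 = 900
Denominator = 8 + 100 = 108
= 900/108 = 25/3

25/3


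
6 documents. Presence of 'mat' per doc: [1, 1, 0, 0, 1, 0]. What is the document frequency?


Checking each document for 'mat':
Doc 1: present
Doc 2: present
Doc 3: absent
Doc 4: absent
Doc 5: present
Doc 6: absent
df = sum of presences = 1 + 1 + 0 + 0 + 1 + 0 = 3

3


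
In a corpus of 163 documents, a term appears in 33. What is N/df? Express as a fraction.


IDF ratio = N / df
= 163 / 33
= 163/33

163/33


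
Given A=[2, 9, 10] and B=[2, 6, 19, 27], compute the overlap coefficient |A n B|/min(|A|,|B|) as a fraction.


A intersect B = [2]
|A intersect B| = 1
min(|A|, |B|) = min(3, 4) = 3
Overlap = 1 / 3 = 1/3

1/3


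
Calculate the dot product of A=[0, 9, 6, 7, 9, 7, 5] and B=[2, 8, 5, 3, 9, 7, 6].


Dot product = sum of element-wise products
A[0]*B[0] = 0*2 = 0
A[1]*B[1] = 9*8 = 72
A[2]*B[2] = 6*5 = 30
A[3]*B[3] = 7*3 = 21
A[4]*B[4] = 9*9 = 81
A[5]*B[5] = 7*7 = 49
A[6]*B[6] = 5*6 = 30
Sum = 0 + 72 + 30 + 21 + 81 + 49 + 30 = 283

283


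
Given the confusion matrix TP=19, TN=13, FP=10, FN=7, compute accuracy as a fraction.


Accuracy = (TP + TN) / (TP + TN + FP + FN)
TP + TN = 19 + 13 = 32
Total = 19 + 13 + 10 + 7 = 49
Accuracy = 32 / 49 = 32/49

32/49


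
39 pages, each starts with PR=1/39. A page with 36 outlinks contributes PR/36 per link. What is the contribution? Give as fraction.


Initial PR = 1/39 = 1/39
Outlinks = 36
Contribution per link = PR / outlinks
= 1/39 / 36
= 1/1404

1/1404


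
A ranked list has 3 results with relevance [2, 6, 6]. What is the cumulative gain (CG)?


Cumulative Gain = sum of relevance scores
Position 1: rel=2, running sum=2
Position 2: rel=6, running sum=8
Position 3: rel=6, running sum=14
CG = 14

14


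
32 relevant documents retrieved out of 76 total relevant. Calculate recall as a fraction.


Recall = retrieved_relevant / total_relevant
= 32 / 76
= 32 / (32 + 44)
= 8/19

8/19


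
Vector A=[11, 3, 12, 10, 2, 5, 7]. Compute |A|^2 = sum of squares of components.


|A|^2 = sum of squared components
A[0]^2 = 11^2 = 121
A[1]^2 = 3^2 = 9
A[2]^2 = 12^2 = 144
A[3]^2 = 10^2 = 100
A[4]^2 = 2^2 = 4
A[5]^2 = 5^2 = 25
A[6]^2 = 7^2 = 49
Sum = 121 + 9 + 144 + 100 + 4 + 25 + 49 = 452

452


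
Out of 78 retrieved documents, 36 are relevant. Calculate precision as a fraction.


Precision = relevant_retrieved / total_retrieved
= 36 / 78
= 36 / (36 + 42)
= 6/13

6/13


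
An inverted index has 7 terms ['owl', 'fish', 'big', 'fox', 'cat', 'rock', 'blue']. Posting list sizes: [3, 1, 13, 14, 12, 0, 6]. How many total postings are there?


Summing posting list sizes:
'owl': 3 postings
'fish': 1 postings
'big': 13 postings
'fox': 14 postings
'cat': 12 postings
'rock': 0 postings
'blue': 6 postings
Total = 3 + 1 + 13 + 14 + 12 + 0 + 6 = 49

49


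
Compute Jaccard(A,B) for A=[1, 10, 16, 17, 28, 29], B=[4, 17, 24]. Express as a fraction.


A intersect B = [17]
|A intersect B| = 1
A union B = [1, 4, 10, 16, 17, 24, 28, 29]
|A union B| = 8
Jaccard = 1/8 = 1/8

1/8


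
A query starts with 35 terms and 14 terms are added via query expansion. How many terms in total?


Original terms: 35
Expansion terms: 14
Total = 35 + 14 = 49

49


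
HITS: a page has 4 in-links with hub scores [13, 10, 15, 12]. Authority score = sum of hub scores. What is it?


Authority = sum of hub scores of in-linkers
In-link 1: hub score = 13
In-link 2: hub score = 10
In-link 3: hub score = 15
In-link 4: hub score = 12
Authority = 13 + 10 + 15 + 12 = 50

50


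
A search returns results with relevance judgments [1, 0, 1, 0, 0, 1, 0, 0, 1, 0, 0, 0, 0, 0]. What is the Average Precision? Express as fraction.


Computing P@k for each relevant position:
Position 1: relevant, P@1 = 1/1 = 1
Position 2: not relevant
Position 3: relevant, P@3 = 2/3 = 2/3
Position 4: not relevant
Position 5: not relevant
Position 6: relevant, P@6 = 3/6 = 1/2
Position 7: not relevant
Position 8: not relevant
Position 9: relevant, P@9 = 4/9 = 4/9
Position 10: not relevant
Position 11: not relevant
Position 12: not relevant
Position 13: not relevant
Position 14: not relevant
Sum of P@k = 1 + 2/3 + 1/2 + 4/9 = 47/18
AP = 47/18 / 4 = 47/72

47/72


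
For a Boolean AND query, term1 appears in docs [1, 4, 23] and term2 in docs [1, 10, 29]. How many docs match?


Boolean AND: find intersection of posting lists
term1 docs: [1, 4, 23]
term2 docs: [1, 10, 29]
Intersection: [1]
|intersection| = 1

1


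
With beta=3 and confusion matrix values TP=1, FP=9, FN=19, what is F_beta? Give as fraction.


P = TP/(TP+FP) = 1/10 = 1/10
R = TP/(TP+FN) = 1/20 = 1/20
beta^2 = 3^2 = 9
(1 + beta^2) = 10
Numerator = (1+beta^2)*P*R = 1/20
Denominator = beta^2*P + R = 9/10 + 1/20 = 19/20
F_beta = 1/19

1/19


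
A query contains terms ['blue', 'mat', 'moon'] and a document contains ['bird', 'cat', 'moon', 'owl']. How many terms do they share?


Query terms: ['blue', 'mat', 'moon']
Document terms: ['bird', 'cat', 'moon', 'owl']
Common terms: ['moon']
Overlap count = 1

1


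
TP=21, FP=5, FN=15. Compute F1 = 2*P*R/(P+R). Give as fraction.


F1 = 2 * P * R / (P + R)
P = TP/(TP+FP) = 21/26 = 21/26
R = TP/(TP+FN) = 21/36 = 7/12
2 * P * R = 2 * 21/26 * 7/12 = 49/52
P + R = 21/26 + 7/12 = 217/156
F1 = 49/52 / 217/156 = 21/31

21/31


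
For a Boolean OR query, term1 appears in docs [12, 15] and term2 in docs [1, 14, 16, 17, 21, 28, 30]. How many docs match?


Boolean OR: find union of posting lists
term1 docs: [12, 15]
term2 docs: [1, 14, 16, 17, 21, 28, 30]
Union: [1, 12, 14, 15, 16, 17, 21, 28, 30]
|union| = 9

9


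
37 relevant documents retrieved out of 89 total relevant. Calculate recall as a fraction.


Recall = retrieved_relevant / total_relevant
= 37 / 89
= 37 / (37 + 52)
= 37/89

37/89


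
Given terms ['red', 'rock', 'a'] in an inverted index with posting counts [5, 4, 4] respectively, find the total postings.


Summing posting list sizes:
'red': 5 postings
'rock': 4 postings
'a': 4 postings
Total = 5 + 4 + 4 = 13

13


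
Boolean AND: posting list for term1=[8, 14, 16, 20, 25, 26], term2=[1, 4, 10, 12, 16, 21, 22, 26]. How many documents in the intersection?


Boolean AND: find intersection of posting lists
term1 docs: [8, 14, 16, 20, 25, 26]
term2 docs: [1, 4, 10, 12, 16, 21, 22, 26]
Intersection: [16, 26]
|intersection| = 2

2


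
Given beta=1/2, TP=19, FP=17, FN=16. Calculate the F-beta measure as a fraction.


P = TP/(TP+FP) = 19/36 = 19/36
R = TP/(TP+FN) = 19/35 = 19/35
beta^2 = 1/2^2 = 1/4
(1 + beta^2) = 5/4
Numerator = (1+beta^2)*P*R = 361/1008
Denominator = beta^2*P + R = 19/144 + 19/35 = 3401/5040
F_beta = 95/179

95/179


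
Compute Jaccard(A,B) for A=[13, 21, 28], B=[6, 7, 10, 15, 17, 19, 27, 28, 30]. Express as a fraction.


A intersect B = [28]
|A intersect B| = 1
A union B = [6, 7, 10, 13, 15, 17, 19, 21, 27, 28, 30]
|A union B| = 11
Jaccard = 1/11 = 1/11

1/11


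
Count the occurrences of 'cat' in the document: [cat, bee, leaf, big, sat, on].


Document has 6 words
Scanning for 'cat':
Found at positions: [0]
Count = 1

1


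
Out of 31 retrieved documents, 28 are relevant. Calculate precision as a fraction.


Precision = relevant_retrieved / total_retrieved
= 28 / 31
= 28 / (28 + 3)
= 28/31

28/31


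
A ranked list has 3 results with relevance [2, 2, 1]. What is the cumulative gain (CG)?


Cumulative Gain = sum of relevance scores
Position 1: rel=2, running sum=2
Position 2: rel=2, running sum=4
Position 3: rel=1, running sum=5
CG = 5

5


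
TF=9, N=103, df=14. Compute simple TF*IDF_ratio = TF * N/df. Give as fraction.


TF * (N/df)
= 9 * (103/14)
= 9 * 103/14
= 927/14

927/14


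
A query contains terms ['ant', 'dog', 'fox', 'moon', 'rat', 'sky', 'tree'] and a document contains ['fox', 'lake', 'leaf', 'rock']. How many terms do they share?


Query terms: ['ant', 'dog', 'fox', 'moon', 'rat', 'sky', 'tree']
Document terms: ['fox', 'lake', 'leaf', 'rock']
Common terms: ['fox']
Overlap count = 1

1


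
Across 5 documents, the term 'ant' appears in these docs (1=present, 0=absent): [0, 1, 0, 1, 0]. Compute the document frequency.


Checking each document for 'ant':
Doc 1: absent
Doc 2: present
Doc 3: absent
Doc 4: present
Doc 5: absent
df = sum of presences = 0 + 1 + 0 + 1 + 0 = 2

2


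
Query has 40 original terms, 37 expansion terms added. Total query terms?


Original terms: 40
Expansion terms: 37
Total = 40 + 37 = 77

77


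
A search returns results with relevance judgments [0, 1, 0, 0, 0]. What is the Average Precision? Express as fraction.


Computing P@k for each relevant position:
Position 1: not relevant
Position 2: relevant, P@2 = 1/2 = 1/2
Position 3: not relevant
Position 4: not relevant
Position 5: not relevant
Sum of P@k = 1/2 = 1/2
AP = 1/2 / 1 = 1/2

1/2


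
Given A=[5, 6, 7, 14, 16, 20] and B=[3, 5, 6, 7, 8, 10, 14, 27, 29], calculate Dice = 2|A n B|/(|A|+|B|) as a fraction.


A intersect B = [5, 6, 7, 14]
|A intersect B| = 4
|A| = 6, |B| = 9
Dice = 2*4 / (6+9)
= 8 / 15 = 8/15

8/15


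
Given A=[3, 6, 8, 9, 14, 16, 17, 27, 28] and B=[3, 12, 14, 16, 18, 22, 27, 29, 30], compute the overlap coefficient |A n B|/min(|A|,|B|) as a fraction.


A intersect B = [3, 14, 16, 27]
|A intersect B| = 4
min(|A|, |B|) = min(9, 9) = 9
Overlap = 4 / 9 = 4/9

4/9


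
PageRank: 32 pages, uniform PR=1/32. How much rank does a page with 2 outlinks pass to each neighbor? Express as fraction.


Initial PR = 1/32 = 1/32
Outlinks = 2
Contribution per link = PR / outlinks
= 1/32 / 2
= 1/64

1/64


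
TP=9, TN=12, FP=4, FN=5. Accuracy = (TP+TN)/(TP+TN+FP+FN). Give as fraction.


Accuracy = (TP + TN) / (TP + TN + FP + FN)
TP + TN = 9 + 12 = 21
Total = 9 + 12 + 4 + 5 = 30
Accuracy = 21 / 30 = 7/10

7/10


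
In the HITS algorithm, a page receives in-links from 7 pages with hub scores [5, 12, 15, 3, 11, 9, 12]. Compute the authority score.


Authority = sum of hub scores of in-linkers
In-link 1: hub score = 5
In-link 2: hub score = 12
In-link 3: hub score = 15
In-link 4: hub score = 3
In-link 5: hub score = 11
In-link 6: hub score = 9
In-link 7: hub score = 12
Authority = 5 + 12 + 15 + 3 + 11 + 9 + 12 = 67

67


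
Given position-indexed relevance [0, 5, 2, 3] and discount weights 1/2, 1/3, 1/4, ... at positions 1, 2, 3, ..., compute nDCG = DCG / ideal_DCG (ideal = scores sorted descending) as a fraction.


Position discount weights w_i = 1/(i+1) for i=1..4:
Weights = [1/2, 1/3, 1/4, 1/5]
Actual relevance: [0, 5, 2, 3]
DCG = 0/2 + 5/3 + 2/4 + 3/5 = 83/30
Ideal relevance (sorted desc): [5, 3, 2, 0]
Ideal DCG = 5/2 + 3/3 + 2/4 + 0/5 = 4
nDCG = DCG / ideal_DCG = 83/30 / 4 = 83/120

83/120


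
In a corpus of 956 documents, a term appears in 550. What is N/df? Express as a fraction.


IDF ratio = N / df
= 956 / 550
= 478/275

478/275


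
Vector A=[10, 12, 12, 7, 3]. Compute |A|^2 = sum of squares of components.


|A|^2 = sum of squared components
A[0]^2 = 10^2 = 100
A[1]^2 = 12^2 = 144
A[2]^2 = 12^2 = 144
A[3]^2 = 7^2 = 49
A[4]^2 = 3^2 = 9
Sum = 100 + 144 + 144 + 49 + 9 = 446

446


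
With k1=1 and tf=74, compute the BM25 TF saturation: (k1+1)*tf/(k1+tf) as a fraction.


BM25 TF component = (k1+1)*tf / (k1+tf)
k1 = 1, tf = 74
Numerator = (1+1)*74 = 148
Denominator = 1 + 74 = 75
= 148/75 = 148/75

148/75


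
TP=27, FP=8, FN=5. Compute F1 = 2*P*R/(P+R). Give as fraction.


F1 = 2 * P * R / (P + R)
P = TP/(TP+FP) = 27/35 = 27/35
R = TP/(TP+FN) = 27/32 = 27/32
2 * P * R = 2 * 27/35 * 27/32 = 729/560
P + R = 27/35 + 27/32 = 1809/1120
F1 = 729/560 / 1809/1120 = 54/67

54/67


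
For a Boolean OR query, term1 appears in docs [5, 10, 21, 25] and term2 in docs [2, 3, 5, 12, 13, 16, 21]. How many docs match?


Boolean OR: find union of posting lists
term1 docs: [5, 10, 21, 25]
term2 docs: [2, 3, 5, 12, 13, 16, 21]
Union: [2, 3, 5, 10, 12, 13, 16, 21, 25]
|union| = 9

9


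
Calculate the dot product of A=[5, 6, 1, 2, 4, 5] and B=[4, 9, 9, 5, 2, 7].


Dot product = sum of element-wise products
A[0]*B[0] = 5*4 = 20
A[1]*B[1] = 6*9 = 54
A[2]*B[2] = 1*9 = 9
A[3]*B[3] = 2*5 = 10
A[4]*B[4] = 4*2 = 8
A[5]*B[5] = 5*7 = 35
Sum = 20 + 54 + 9 + 10 + 8 + 35 = 136

136


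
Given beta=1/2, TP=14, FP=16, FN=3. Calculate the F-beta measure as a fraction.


P = TP/(TP+FP) = 14/30 = 7/15
R = TP/(TP+FN) = 14/17 = 14/17
beta^2 = 1/2^2 = 1/4
(1 + beta^2) = 5/4
Numerator = (1+beta^2)*P*R = 49/102
Denominator = beta^2*P + R = 7/60 + 14/17 = 959/1020
F_beta = 70/137

70/137


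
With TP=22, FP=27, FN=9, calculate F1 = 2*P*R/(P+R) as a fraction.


F1 = 2 * P * R / (P + R)
P = TP/(TP+FP) = 22/49 = 22/49
R = TP/(TP+FN) = 22/31 = 22/31
2 * P * R = 2 * 22/49 * 22/31 = 968/1519
P + R = 22/49 + 22/31 = 1760/1519
F1 = 968/1519 / 1760/1519 = 11/20

11/20


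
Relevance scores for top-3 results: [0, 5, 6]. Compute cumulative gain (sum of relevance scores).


Cumulative Gain = sum of relevance scores
Position 1: rel=0, running sum=0
Position 2: rel=5, running sum=5
Position 3: rel=6, running sum=11
CG = 11

11


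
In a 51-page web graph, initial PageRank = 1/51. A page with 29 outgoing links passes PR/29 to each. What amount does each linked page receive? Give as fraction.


Initial PR = 1/51 = 1/51
Outlinks = 29
Contribution per link = PR / outlinks
= 1/51 / 29
= 1/1479

1/1479


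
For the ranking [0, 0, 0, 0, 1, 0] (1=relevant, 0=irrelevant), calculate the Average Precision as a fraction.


Computing P@k for each relevant position:
Position 1: not relevant
Position 2: not relevant
Position 3: not relevant
Position 4: not relevant
Position 5: relevant, P@5 = 1/5 = 1/5
Position 6: not relevant
Sum of P@k = 1/5 = 1/5
AP = 1/5 / 1 = 1/5

1/5


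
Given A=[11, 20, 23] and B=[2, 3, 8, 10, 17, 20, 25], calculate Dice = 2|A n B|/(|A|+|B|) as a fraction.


A intersect B = [20]
|A intersect B| = 1
|A| = 3, |B| = 7
Dice = 2*1 / (3+7)
= 2 / 10 = 1/5

1/5


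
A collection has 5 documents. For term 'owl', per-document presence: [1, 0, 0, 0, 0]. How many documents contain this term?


Checking each document for 'owl':
Doc 1: present
Doc 2: absent
Doc 3: absent
Doc 4: absent
Doc 5: absent
df = sum of presences = 1 + 0 + 0 + 0 + 0 = 1

1


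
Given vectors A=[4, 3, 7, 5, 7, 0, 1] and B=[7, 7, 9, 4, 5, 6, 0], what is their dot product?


Dot product = sum of element-wise products
A[0]*B[0] = 4*7 = 28
A[1]*B[1] = 3*7 = 21
A[2]*B[2] = 7*9 = 63
A[3]*B[3] = 5*4 = 20
A[4]*B[4] = 7*5 = 35
A[5]*B[5] = 0*6 = 0
A[6]*B[6] = 1*0 = 0
Sum = 28 + 21 + 63 + 20 + 35 + 0 + 0 = 167

167


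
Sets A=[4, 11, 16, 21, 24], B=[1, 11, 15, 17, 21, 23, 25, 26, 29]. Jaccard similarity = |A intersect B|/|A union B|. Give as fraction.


A intersect B = [11, 21]
|A intersect B| = 2
A union B = [1, 4, 11, 15, 16, 17, 21, 23, 24, 25, 26, 29]
|A union B| = 12
Jaccard = 2/12 = 1/6

1/6


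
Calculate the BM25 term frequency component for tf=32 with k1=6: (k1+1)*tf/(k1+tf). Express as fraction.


BM25 TF component = (k1+1)*tf / (k1+tf)
k1 = 6, tf = 32
Numerator = (6+1)*32 = 224
Denominator = 6 + 32 = 38
= 224/38 = 112/19

112/19


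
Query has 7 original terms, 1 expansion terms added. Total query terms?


Original terms: 7
Expansion terms: 1
Total = 7 + 1 = 8

8


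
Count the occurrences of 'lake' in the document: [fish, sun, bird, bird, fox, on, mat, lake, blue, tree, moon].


Document has 11 words
Scanning for 'lake':
Found at positions: [7]
Count = 1

1


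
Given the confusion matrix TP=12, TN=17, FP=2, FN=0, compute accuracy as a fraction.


Accuracy = (TP + TN) / (TP + TN + FP + FN)
TP + TN = 12 + 17 = 29
Total = 12 + 17 + 2 + 0 = 31
Accuracy = 29 / 31 = 29/31

29/31
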